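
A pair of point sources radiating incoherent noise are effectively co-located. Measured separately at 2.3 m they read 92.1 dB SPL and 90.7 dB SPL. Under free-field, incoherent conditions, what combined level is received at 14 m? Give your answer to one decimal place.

78.8 dB SPL

Combined at 2.3 m: 10·log₁₀(10^(92.1/10)+10^(90.7/10)) = 94.47 dB SPL.
Then apply −20·log₁₀(14/2.3) = -15.69 dB → 78.8 dB SPL.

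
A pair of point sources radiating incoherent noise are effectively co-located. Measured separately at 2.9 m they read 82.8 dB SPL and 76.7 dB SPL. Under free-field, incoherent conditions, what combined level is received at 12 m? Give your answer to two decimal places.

Combined at 2.9 m: 10·log₁₀(10^(82.8/10)+10^(76.7/10)) = 83.753 dB SPL.
Then apply −20·log₁₀(12/2.9) = -12.336 dB → 71.42 dB SPL.

71.42 dB SPL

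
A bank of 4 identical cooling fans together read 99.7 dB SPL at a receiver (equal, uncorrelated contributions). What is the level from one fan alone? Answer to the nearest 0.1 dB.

4 equal incoherent sources add 10·log₁₀(4) = 6.02 dB over one source.
L_one = 99.7 − 6.02 = 93.7 dB SPL.

93.7 dB SPL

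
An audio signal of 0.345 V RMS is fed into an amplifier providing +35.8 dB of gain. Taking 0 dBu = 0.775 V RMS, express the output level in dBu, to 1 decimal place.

Input level: 20·log₁₀(0.345/0.775) = -7.03 dBu.
Output: -7.03 + 35.8 = +28.8 dBu.

+28.8 dBu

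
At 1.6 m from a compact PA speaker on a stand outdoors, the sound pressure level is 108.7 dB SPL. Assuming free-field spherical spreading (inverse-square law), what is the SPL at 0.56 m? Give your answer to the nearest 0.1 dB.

117.8 dB SPL

Free-field point source: level drops by 20·log₁₀ of the distance ratio.
ΔL = −20·log₁₀(0.56/1.6) = 9.12 dB, so L₂ = 108.7 + (9.12) = 117.8 dB SPL.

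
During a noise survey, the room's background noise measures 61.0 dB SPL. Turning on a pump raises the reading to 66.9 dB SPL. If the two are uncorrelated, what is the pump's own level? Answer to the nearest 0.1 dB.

65.6 dB SPL

Remove the background by subtracting linear intensities:
L_src = 10·log₁₀(10^(66.9/10) − 10^(61.0/10)) = 10·log₁₀(3639000) = 65.6 dB SPL.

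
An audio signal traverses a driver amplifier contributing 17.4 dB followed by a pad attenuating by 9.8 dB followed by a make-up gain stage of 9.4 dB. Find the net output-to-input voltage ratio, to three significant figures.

Net gain = 17.4 + (−9.8) + 9.4 = 17.0 dB.
Voltage ratio = 10^(17.0/20) = 7.08.

7.08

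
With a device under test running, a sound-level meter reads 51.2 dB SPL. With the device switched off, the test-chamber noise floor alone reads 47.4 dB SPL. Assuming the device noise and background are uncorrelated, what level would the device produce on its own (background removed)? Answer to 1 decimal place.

Remove the background by subtracting linear intensities:
L_src = 10·log₁₀(10^(51.2/10) − 10^(47.4/10)) = 10·log₁₀(76870) = 48.9 dB SPL.

48.9 dB SPL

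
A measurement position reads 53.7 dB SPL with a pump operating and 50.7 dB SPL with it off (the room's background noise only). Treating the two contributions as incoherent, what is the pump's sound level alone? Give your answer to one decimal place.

Subtract intensities: L_src = 10·log₁₀(10^(L_total/10) − 10^(L_bg/10)).
L_src = 10·log₁₀(10^(53.7/10) − 10^(50.7/10)) = 10·log₁₀(116900) = 50.7 dB SPL.

50.7 dB SPL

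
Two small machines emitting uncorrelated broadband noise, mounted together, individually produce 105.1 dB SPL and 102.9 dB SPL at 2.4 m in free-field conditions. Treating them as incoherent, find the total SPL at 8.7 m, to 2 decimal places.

Combined at 2.4 m: 10·log₁₀(10^(105.1/10)+10^(102.9/10)) = 107.148 dB SPL.
Then apply −20·log₁₀(8.7/2.4) = -11.186 dB → 95.96 dB SPL.

95.96 dB SPL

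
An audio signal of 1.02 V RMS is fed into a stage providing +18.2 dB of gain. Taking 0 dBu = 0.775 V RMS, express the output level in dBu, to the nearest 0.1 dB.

Input level: 20·log₁₀(1.02/0.775) = 2.39 dBu.
Output: 2.39 + 18.2 = +20.6 dBu.

+20.6 dBu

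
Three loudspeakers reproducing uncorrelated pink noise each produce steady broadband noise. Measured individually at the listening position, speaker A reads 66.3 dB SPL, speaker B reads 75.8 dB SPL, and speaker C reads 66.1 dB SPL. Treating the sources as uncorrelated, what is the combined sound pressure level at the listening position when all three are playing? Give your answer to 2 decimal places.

Uncorrelated sources add in intensity (power), not in dB.
L_total = 10·log₁₀(10^(66.3/10) + 10^(75.8/10) + 10^(66.1/10)) = 10·log₁₀(46360000) = 76.66 dB SPL.

76.66 dB SPL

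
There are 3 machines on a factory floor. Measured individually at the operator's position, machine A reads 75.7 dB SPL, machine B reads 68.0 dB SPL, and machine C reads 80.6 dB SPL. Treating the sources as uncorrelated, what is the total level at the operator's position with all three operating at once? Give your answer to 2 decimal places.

Uncorrelated sources add in intensity (power), not in dB.
L_total = 10·log₁₀(10^(75.7/10) + 10^(68.0/10) + 10^(80.6/10)) = 10·log₁₀(158300000) = 81.99 dB SPL.

81.99 dB SPL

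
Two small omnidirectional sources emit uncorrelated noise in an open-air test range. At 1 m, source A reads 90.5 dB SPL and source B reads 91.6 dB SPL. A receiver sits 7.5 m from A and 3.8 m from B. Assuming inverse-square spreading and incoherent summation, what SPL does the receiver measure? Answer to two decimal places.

80.79 dB SPL

At the listener: L_A = 90.5 − 20·log₁₀(7.5) = 72.999 dB; L_B = 91.6 − 20·log₁₀(3.8) = 80.004 dB.
Combined: 10·log₁₀(10^(72.999/10)+10^(80.004/10)) = 80.79 dB SPL.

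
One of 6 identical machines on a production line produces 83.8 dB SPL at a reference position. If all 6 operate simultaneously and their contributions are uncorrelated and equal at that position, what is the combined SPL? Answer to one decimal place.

6 equal incoherent sources raise the level by 10·log₁₀(6) = 7.78 dB.
L_total = 83.8 + 7.78 = 91.6 dB SPL.

91.6 dB SPL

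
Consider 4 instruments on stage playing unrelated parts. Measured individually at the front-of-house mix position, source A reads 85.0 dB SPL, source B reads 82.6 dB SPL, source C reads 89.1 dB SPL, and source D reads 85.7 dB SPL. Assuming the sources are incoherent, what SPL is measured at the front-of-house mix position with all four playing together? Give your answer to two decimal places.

Add the sources as powers (linear), then convert back to dB:
L_total = 10·log₁₀(10^(85.0/10) + 10^(82.6/10) + 10^(89.1/10) + 10^(85.7/10)) = 10·log₁₀(1683000000) = 92.26 dB SPL.

92.26 dB SPL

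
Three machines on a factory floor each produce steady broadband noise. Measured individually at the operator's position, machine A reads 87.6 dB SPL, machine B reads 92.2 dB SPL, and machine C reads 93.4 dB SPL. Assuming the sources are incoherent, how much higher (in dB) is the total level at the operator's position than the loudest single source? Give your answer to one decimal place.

Uncorrelated sources add in intensity (power), not in dB.
L_total = 10·log₁₀(10^(87.6/10) + 10^(92.2/10) + 10^(93.4/10)) = 96.46 dB SPL.
Excess over the loudest (93.4 dB): 96.46 − 93.4 = 3.1 dB.

3.1 dB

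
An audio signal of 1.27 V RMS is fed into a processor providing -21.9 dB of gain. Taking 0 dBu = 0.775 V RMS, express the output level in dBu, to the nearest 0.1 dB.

-17.6 dBu

Input level: 20·log₁₀(1.27/0.775) = 4.29 dBu.
Output: 4.29 − 21.9 = -17.6 dBu.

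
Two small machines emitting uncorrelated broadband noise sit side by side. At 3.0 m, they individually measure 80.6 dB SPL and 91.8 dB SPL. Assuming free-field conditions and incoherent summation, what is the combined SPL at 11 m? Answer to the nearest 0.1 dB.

Combined at 3.0 m: 10·log₁₀(10^(80.6/10)+10^(91.8/10)) = 92.12 dB SPL.
Then apply −20·log₁₀(11/3.0) = -11.29 dB → 80.8 dB SPL.

80.8 dB SPL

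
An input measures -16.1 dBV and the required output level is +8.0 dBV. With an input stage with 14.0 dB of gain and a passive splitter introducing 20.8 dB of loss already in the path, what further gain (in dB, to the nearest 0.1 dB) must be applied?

The required make-up gain is the shortfall in the dB sum.
G = +8.0 − (-16.1) − 14.0 + 20.8 = 30.9 dB.

30.9 dB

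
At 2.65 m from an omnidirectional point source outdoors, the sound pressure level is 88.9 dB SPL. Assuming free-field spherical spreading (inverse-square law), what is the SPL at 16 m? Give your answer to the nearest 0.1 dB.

73.3 dB SPL

Free-field point source: level drops by 20·log₁₀ of the distance ratio.
ΔL = −20·log₁₀(16/2.65) = -15.62 dB, so L₂ = 88.9 + (-15.62) = 73.3 dB SPL.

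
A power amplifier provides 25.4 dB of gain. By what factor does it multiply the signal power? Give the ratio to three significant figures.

347

Power ratio = 10^(dB/10).
10^(25.4/10) = 10^(2.540) = 347.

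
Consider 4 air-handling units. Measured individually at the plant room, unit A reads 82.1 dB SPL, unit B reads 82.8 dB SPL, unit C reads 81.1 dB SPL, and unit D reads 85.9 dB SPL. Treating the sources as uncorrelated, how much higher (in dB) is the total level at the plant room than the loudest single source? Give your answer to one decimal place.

3.5 dB

Incoherent sources sum as intensities:
L_total = 10·log₁₀(10^(82.1/10) + 10^(82.8/10) + 10^(81.1/10) + 10^(85.9/10)) = 89.40 dB SPL.
Excess over the loudest (85.9 dB): 89.40 − 85.9 = 3.5 dB.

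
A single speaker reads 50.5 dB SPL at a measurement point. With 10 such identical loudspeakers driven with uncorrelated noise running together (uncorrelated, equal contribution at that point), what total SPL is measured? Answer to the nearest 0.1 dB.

60.5 dB SPL

10 equal incoherent sources raise the level by 10·log₁₀(10) = 10.00 dB.
L_total = 50.5 + 10.00 = 60.5 dB SPL.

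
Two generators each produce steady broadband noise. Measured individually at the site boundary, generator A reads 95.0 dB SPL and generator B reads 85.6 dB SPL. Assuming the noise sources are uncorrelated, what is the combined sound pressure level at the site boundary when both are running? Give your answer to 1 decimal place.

95.5 dB SPL

Uncorrelated sources add in intensity (power), not in dB.
L_total = 10·log₁₀(10^(95.0/10) + 10^(85.6/10)) = 10·log₁₀(3525000000) = 95.5 dB SPL.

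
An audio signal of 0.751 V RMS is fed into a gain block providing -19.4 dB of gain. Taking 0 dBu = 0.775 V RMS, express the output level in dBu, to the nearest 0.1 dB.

-19.7 dBu

Input level: 20·log₁₀(0.751/0.775) = -0.27 dBu.
Output: -0.27 − 19.4 = -19.7 dBu.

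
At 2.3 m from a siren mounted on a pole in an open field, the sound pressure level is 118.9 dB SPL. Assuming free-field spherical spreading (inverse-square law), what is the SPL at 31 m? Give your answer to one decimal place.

96.3 dB SPL

Free-field point source: level drops by 20·log₁₀ of the distance ratio.
ΔL = −20·log₁₀(31/2.3) = -22.59 dB, so L₂ = 118.9 + (-22.59) = 96.3 dB SPL.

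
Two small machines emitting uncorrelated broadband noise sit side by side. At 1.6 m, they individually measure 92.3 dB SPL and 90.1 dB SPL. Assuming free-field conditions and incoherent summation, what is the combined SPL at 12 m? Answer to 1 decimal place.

76.8 dB SPL

Combined at 1.6 m: 10·log₁₀(10^(92.3/10)+10^(90.1/10)) = 94.35 dB SPL.
Then apply −20·log₁₀(12/1.6) = -17.50 dB → 76.8 dB SPL.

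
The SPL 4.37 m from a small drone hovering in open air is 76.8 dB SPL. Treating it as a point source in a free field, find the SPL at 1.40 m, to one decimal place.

86.7 dB SPL

Free-field point source: level drops by 20·log₁₀ of the distance ratio.
ΔL = −20·log₁₀(1.40/4.37) = 9.89 dB, so L₂ = 76.8 + (9.89) = 86.7 dB SPL.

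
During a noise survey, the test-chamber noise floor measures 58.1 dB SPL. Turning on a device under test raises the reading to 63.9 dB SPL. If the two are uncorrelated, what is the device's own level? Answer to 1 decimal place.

Background correction is a power subtraction:
L_src = 10·log₁₀(10^(63.9/10) − 10^(58.1/10)) = 10·log₁₀(1809000) = 62.6 dB SPL.

62.6 dB SPL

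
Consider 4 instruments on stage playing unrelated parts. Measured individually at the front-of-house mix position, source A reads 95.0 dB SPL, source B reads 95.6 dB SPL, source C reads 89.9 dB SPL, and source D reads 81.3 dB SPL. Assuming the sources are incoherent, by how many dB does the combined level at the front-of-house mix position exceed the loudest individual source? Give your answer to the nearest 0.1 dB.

Add the sources as powers (linear), then convert back to dB:
L_total = 10·log₁₀(10^(95.0/10) + 10^(95.6/10) + 10^(89.9/10) + 10^(81.3/10)) = 98.98 dB SPL.
Excess over the loudest (95.6 dB): 98.98 − 95.6 = 3.4 dB.

3.4 dB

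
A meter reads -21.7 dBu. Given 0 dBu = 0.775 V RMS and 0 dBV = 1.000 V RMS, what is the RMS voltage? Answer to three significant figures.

V = 0.775 V × 10^(-21.7/20).
= 0.775 × 0.08222 = 0.0637 V.

0.0637 V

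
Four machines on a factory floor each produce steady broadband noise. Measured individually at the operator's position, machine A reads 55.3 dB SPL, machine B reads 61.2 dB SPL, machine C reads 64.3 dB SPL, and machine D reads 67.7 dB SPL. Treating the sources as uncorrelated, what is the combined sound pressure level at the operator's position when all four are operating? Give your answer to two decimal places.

Uncorrelated sources add in intensity (power), not in dB.
L_total = 10·log₁₀(10^(55.3/10) + 10^(61.2/10) + 10^(64.3/10) + 10^(67.7/10)) = 10·log₁₀(10240000) = 70.10 dB SPL.

70.10 dB SPL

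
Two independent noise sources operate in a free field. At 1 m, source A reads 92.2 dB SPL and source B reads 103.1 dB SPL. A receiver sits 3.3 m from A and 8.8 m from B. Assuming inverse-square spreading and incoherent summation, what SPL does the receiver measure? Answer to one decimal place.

86.2 dB SPL

At the listener: L_A = 92.2 − 20·log₁₀(3.3) = 81.83 dB; L_B = 103.1 − 20·log₁₀(8.8) = 84.21 dB.
Combined: 10·log₁₀(10^(81.83/10)+10^(84.21/10)) = 86.2 dB SPL.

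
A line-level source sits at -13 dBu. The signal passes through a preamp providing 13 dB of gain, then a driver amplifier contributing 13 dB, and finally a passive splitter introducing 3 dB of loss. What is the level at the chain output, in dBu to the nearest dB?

+10 dBu

Cascaded gains and losses add directly in dB.
-13 + 13 + 13 − 3 = +10 dBu.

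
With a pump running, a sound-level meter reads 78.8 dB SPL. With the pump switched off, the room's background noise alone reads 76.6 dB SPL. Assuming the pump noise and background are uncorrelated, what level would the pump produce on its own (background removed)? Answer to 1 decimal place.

74.8 dB SPL

Remove the background by subtracting linear intensities:
L_src = 10·log₁₀(10^(78.8/10) − 10^(76.6/10)) = 10·log₁₀(30150000) = 74.8 dB SPL.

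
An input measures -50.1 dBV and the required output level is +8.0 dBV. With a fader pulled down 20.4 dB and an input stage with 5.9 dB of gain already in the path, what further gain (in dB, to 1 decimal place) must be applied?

The required make-up gain is the shortfall in the dB sum.
G = +8.0 − (-50.1) + 20.4 − 5.9 = 72.6 dB.

72.6 dB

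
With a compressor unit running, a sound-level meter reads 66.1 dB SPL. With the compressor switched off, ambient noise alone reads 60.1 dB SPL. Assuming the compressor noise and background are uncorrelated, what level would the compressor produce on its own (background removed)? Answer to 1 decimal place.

64.8 dB SPL

Background correction is a power subtraction:
L_src = 10·log₁₀(10^(66.1/10) − 10^(60.1/10)) = 10·log₁₀(3051000) = 64.8 dB SPL.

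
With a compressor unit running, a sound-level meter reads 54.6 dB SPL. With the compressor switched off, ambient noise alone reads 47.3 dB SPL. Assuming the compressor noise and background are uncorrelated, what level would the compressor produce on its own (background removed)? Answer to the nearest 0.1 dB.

Subtract intensities: L_src = 10·log₁₀(10^(L_total/10) − 10^(L_bg/10)).
L_src = 10·log₁₀(10^(54.6/10) − 10^(47.3/10)) = 10·log₁₀(234700) = 53.7 dB SPL.

53.7 dB SPL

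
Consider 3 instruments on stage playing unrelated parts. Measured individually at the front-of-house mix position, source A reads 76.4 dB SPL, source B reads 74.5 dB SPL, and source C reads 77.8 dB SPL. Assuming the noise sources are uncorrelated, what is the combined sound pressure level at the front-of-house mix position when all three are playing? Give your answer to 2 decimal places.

81.21 dB SPL

Uncorrelated sources add in intensity (power), not in dB.
L_total = 10·log₁₀(10^(76.4/10) + 10^(74.5/10) + 10^(77.8/10)) = 10·log₁₀(132100000) = 81.21 dB SPL.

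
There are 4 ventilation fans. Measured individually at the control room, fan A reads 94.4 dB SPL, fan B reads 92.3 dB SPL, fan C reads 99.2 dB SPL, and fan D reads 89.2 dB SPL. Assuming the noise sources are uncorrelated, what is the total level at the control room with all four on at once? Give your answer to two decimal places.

Add the sources as powers (linear), then convert back to dB:
L_total = 10·log₁₀(10^(94.4/10) + 10^(92.3/10) + 10^(99.2/10) + 10^(89.2/10)) = 10·log₁₀(13602000000) = 101.34 dB SPL.

101.34 dB SPL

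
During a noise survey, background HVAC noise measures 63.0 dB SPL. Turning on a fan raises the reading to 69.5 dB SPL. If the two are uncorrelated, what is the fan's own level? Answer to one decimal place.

Background correction is a power subtraction:
L_src = 10·log₁₀(10^(69.5/10) − 10^(63.0/10)) = 10·log₁₀(6917000) = 68.4 dB SPL.

68.4 dB SPL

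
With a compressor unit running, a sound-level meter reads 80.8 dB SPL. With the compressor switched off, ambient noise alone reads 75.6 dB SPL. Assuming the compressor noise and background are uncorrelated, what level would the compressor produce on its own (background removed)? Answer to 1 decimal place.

79.2 dB SPL

Background correction is a power subtraction:
L_src = 10·log₁₀(10^(80.8/10) − 10^(75.6/10)) = 10·log₁₀(83920000) = 79.2 dB SPL.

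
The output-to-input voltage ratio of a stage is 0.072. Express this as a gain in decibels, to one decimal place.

Voltage ratio → dB uses the 20·log₁₀ form:
20·log₁₀(0.072) = -22.9 dB.

-22.9 dB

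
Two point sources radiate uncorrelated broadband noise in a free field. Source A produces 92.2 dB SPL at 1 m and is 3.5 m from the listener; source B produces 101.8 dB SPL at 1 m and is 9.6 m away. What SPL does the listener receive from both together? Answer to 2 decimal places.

At the listener: L_A = 92.2 − 20·log₁₀(3.5) = 81.319 dB; L_B = 101.8 − 20·log₁₀(9.6) = 82.155 dB.
Combined: 10·log₁₀(10^(81.319/10)+10^(82.155/10)) = 84.77 dB SPL.

84.77 dB SPL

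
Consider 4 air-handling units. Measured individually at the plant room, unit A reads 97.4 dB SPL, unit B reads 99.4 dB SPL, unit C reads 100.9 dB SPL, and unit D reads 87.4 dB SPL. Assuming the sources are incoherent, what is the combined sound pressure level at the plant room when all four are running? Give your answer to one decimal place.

Uncorrelated sources add in intensity (power), not in dB.
L_total = 10·log₁₀(10^(97.4/10) + 10^(99.4/10) + 10^(100.9/10) + 10^(87.4/10)) = 10·log₁₀(27057000000) = 104.3 dB SPL.

104.3 dB SPL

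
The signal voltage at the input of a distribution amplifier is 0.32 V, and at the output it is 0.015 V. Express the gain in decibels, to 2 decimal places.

-26.58 dB

For a voltage ratio, dB = 20·log₁₀(V₂/V₁).
20·log₁₀(0.015/0.32) = 20·log₁₀(0.04688) = -26.58 dB.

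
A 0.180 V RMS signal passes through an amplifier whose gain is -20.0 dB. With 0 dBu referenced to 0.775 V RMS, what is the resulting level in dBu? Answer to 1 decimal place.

-32.7 dBu

Input level: 20·log₁₀(0.180/0.775) = -12.68 dBu.
Output: -12.68 − 20.0 = -32.7 dBu.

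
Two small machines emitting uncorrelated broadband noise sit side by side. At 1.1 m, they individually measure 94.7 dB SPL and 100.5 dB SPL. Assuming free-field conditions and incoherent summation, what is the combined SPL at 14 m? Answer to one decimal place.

79.4 dB SPL

Combined at 1.1 m: 10·log₁₀(10^(94.7/10)+10^(100.5/10)) = 101.51 dB SPL.
Then apply −20·log₁₀(14/1.1) = -22.09 dB → 79.4 dB SPL.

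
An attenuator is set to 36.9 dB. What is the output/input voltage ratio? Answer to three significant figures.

Voltage ratio = 10^(dB/20).
10^(-36.9/20) = 10^(-1.845) = 0.0143.

0.0143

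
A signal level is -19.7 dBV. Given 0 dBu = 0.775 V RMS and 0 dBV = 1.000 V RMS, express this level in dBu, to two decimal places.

-17.49 dBu

The offset between the scales is 20·log₁₀(0.775/1.000) = −2.214 dB.
So dBu = -19.7 + 2.214 = -17.49 dBu.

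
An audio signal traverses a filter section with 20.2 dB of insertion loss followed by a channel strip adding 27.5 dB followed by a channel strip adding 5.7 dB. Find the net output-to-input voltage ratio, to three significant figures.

4.47

Net gain = (−20.2) + 27.5 + 5.7 = 13.0 dB.
Voltage ratio = 10^(13.0/20) = 4.47.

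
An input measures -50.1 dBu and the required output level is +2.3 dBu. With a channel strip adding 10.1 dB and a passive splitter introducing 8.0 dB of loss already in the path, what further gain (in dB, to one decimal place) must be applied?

50.3 dB

The required make-up gain is the shortfall in the dB sum.
G = +2.3 − (-50.1) − 10.1 + 8.0 = 50.3 dB.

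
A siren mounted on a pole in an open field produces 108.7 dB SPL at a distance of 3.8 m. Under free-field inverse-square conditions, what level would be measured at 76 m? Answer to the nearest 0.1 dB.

Inverse-square spreading gives ΔL = −20·log₁₀(d₂/d₁).
ΔL = −20·log₁₀(76/3.8) = -26.02 dB, so L₂ = 108.7 + (-26.02) = 82.7 dB SPL.

82.7 dB SPL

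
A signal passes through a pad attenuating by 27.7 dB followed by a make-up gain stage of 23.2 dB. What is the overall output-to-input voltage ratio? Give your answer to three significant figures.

0.596

Net gain = (−27.7) + 23.2 = -4.5 dB.
Voltage ratio = 10^(-4.5/20) = 0.596.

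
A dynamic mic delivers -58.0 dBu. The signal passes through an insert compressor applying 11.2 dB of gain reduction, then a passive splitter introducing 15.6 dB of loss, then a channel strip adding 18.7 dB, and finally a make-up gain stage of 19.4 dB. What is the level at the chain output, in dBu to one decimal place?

-46.7 dBu

In dB, series stages simply add:
-58.0 − 11.2 − 15.6 + 18.7 + 19.4 = -46.7 dBu.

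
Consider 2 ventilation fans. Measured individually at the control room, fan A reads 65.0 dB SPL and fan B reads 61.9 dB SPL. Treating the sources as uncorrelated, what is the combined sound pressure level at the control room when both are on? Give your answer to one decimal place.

66.7 dB SPL

Uncorrelated sources add in intensity (power), not in dB.
L_total = 10·log₁₀(10^(65.0/10) + 10^(61.9/10)) = 10·log₁₀(4711000) = 66.7 dB SPL.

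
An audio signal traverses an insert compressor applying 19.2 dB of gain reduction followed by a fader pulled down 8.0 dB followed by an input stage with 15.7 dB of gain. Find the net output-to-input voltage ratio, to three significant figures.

0.266

Net gain = (−19.2) + (−8.0) + 15.7 = -11.5 dB.
Voltage ratio = 10^(-11.5/20) = 0.266.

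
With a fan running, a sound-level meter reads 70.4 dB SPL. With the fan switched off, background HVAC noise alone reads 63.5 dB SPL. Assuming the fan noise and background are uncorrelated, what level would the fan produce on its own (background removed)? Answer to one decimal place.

69.4 dB SPL

Remove the background by subtracting linear intensities:
L_src = 10·log₁₀(10^(70.4/10) − 10^(63.5/10)) = 10·log₁₀(8726000) = 69.4 dB SPL.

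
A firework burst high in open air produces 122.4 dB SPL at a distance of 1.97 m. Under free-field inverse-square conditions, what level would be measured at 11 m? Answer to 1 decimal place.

Inverse-square spreading gives ΔL = −20·log₁₀(d₂/d₁).
ΔL = −20·log₁₀(11/1.97) = -14.94 dB, so L₂ = 122.4 + (-14.94) = 107.5 dB SPL.

107.5 dB SPL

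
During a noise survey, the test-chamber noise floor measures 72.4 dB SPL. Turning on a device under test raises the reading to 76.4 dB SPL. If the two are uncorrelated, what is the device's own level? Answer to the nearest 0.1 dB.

Remove the background by subtracting linear intensities:
L_src = 10·log₁₀(10^(76.4/10) − 10^(72.4/10)) = 10·log₁₀(26270000) = 74.2 dB SPL.

74.2 dB SPL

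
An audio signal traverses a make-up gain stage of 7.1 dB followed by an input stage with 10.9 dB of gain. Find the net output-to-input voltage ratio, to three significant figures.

Net gain = 7.1 + 10.9 = 18.0 dB.
Voltage ratio = 10^(18.0/20) = 7.94.

7.94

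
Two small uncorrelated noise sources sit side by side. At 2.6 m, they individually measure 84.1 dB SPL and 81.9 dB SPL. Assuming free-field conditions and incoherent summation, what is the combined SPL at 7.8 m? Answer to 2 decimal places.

Combined at 2.6 m: 10·log₁₀(10^(84.1/10)+10^(81.9/10)) = 86.148 dB SPL.
Then apply −20·log₁₀(7.8/2.6) = -9.542 dB → 76.61 dB SPL.

76.61 dB SPL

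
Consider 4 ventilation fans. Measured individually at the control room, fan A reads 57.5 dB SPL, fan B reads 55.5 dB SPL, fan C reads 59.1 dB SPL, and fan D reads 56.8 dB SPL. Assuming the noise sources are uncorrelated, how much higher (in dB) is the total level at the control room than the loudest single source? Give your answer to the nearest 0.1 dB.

Add the sources as powers (linear), then convert back to dB:
L_total = 10·log₁₀(10^(57.5/10) + 10^(55.5/10) + 10^(59.1/10) + 10^(56.8/10)) = 63.44 dB SPL.
Excess over the loudest (59.1 dB): 63.44 − 59.1 = 4.3 dB.

4.3 dB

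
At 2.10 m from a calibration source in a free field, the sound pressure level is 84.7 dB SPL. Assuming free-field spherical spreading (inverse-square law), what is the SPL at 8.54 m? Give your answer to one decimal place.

72.5 dB SPL

For a point source in a free field, ΔL = −20·log₁₀(d₂/d₁).
ΔL = −20·log₁₀(8.54/2.10) = -12.18 dB, so L₂ = 84.7 + (-12.18) = 72.5 dB SPL.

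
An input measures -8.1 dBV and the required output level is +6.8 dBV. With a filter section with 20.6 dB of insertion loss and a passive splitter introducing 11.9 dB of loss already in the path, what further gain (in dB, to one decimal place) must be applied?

47.4 dB

The required make-up gain is the shortfall in the dB sum.
G = +6.8 − (-8.1) + 20.6 + 11.9 = 47.4 dB.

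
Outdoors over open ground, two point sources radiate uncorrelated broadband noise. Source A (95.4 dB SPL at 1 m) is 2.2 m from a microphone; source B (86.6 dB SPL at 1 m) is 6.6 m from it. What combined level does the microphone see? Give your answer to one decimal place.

At the listener: L_A = 95.4 − 20·log₁₀(2.2) = 88.55 dB; L_B = 86.6 − 20·log₁₀(6.6) = 70.21 dB.
Combined: 10·log₁₀(10^(88.55/10)+10^(70.21/10)) = 88.6 dB SPL.

88.6 dB SPL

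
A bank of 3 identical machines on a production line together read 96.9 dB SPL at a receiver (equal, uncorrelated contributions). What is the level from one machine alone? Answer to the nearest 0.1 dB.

3 equal incoherent sources add 10·log₁₀(3) = 4.77 dB over one source.
L_one = 96.9 − 4.77 = 92.1 dB SPL.

92.1 dB SPL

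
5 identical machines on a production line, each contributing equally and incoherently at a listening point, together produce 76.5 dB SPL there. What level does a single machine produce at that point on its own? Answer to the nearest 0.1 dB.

5 equal incoherent sources add 10·log₁₀(5) = 6.99 dB over one source.
L_one = 76.5 − 6.99 = 69.5 dB SPL.

69.5 dB SPL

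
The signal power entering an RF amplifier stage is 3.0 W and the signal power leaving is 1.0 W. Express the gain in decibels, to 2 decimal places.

-4.77 dB

Power is a power quantity, so gain = 10·log₁₀(P_out/P_in).
10·log₁₀(1.0/3.0) = 10·log₁₀(0.3333) = -4.77 dB.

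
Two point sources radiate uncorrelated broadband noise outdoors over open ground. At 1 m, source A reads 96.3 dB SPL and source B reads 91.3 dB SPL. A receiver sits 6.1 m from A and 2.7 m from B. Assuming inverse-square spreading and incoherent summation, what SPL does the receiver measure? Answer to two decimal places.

84.77 dB SPL

At the listener: L_A = 96.3 − 20·log₁₀(6.1) = 80.593 dB; L_B = 91.3 − 20·log₁₀(2.7) = 82.673 dB.
Combined: 10·log₁₀(10^(80.593/10)+10^(82.673/10)) = 84.77 dB SPL.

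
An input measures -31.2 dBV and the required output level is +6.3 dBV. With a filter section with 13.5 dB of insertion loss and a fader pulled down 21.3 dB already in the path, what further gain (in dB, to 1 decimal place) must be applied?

72.3 dB

The required make-up gain is the shortfall in the dB sum.
G = +6.3 − (-31.2) + 13.5 + 21.3 = 72.3 dB.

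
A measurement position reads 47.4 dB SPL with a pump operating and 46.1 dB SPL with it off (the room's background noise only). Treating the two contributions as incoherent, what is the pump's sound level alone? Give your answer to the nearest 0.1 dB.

41.5 dB SPL

Background correction is a power subtraction:
L_src = 10·log₁₀(10^(47.4/10) − 10^(46.1/10)) = 10·log₁₀(14220) = 41.5 dB SPL.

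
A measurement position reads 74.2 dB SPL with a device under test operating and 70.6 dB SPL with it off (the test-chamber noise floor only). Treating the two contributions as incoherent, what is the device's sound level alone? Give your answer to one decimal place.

71.7 dB SPL

Remove the background by subtracting linear intensities:
L_src = 10·log₁₀(10^(74.2/10) − 10^(70.6/10)) = 10·log₁₀(14820000) = 71.7 dB SPL.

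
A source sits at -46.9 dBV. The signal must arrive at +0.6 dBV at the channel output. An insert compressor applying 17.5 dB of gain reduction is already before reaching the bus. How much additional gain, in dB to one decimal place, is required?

65.0 dB

The required make-up gain is the shortfall in the dB sum.
G = +0.6 − (-46.9) + 17.5 = 65.0 dB.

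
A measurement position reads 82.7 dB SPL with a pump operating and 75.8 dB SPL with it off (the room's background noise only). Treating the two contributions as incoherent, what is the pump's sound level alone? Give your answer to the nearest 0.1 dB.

81.7 dB SPL

Remove the background by subtracting linear intensities:
L_src = 10·log₁₀(10^(82.7/10) − 10^(75.8/10)) = 10·log₁₀(148200000) = 81.7 dB SPL.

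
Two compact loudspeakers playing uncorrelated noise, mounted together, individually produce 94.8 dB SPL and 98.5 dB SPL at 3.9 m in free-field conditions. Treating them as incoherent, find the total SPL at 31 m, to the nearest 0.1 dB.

82.0 dB SPL

Combined at 3.9 m: 10·log₁₀(10^(94.8/10)+10^(98.5/10)) = 100.04 dB SPL.
Then apply −20·log₁₀(31/3.9) = -18.01 dB → 82.0 dB SPL.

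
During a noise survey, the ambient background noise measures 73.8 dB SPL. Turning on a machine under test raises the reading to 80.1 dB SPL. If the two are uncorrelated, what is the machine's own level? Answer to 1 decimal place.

Remove the background by subtracting linear intensities:
L_src = 10·log₁₀(10^(80.1/10) − 10^(73.8/10)) = 10·log₁₀(78340000) = 78.9 dB SPL.

78.9 dB SPL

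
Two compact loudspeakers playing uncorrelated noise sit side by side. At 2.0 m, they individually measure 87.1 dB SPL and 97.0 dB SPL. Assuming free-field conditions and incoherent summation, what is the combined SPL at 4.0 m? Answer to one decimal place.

Combined at 2.0 m: 10·log₁₀(10^(87.1/10)+10^(97.0/10)) = 97.42 dB SPL.
Then apply −20·log₁₀(4.0/2.0) = -6.02 dB → 91.4 dB SPL.

91.4 dB SPL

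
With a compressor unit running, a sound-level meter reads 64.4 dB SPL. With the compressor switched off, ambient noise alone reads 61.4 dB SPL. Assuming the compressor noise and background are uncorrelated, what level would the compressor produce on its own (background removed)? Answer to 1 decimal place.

Background correction is a power subtraction:
L_src = 10·log₁₀(10^(64.4/10) − 10^(61.4/10)) = 10·log₁₀(1374000) = 61.4 dB SPL.

61.4 dB SPL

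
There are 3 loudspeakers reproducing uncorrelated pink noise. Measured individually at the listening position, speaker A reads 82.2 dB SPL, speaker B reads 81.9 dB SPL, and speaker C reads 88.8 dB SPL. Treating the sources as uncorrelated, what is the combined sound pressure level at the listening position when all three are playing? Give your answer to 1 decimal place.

90.3 dB SPL

Add the sources as powers (linear), then convert back to dB:
L_total = 10·log₁₀(10^(82.2/10) + 10^(81.9/10) + 10^(88.8/10)) = 10·log₁₀(1079000000) = 90.3 dB SPL.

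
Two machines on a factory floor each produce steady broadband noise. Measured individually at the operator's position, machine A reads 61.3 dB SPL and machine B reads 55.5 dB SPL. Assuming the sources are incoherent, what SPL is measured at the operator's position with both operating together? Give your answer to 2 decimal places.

62.31 dB SPL

Incoherent sources sum as intensities:
L_total = 10·log₁₀(10^(61.3/10) + 10^(55.5/10)) = 10·log₁₀(1704000) = 62.31 dB SPL.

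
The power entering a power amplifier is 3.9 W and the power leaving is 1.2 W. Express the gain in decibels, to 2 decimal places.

-5.12 dB

Power ratio → dB uses the 10·log₁₀ form:
10·log₁₀(1.2/3.9) = 10·log₁₀(0.3077) = -5.12 dB.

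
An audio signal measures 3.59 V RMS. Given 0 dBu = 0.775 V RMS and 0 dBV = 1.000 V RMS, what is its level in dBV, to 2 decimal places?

+11.10 dBV

dBV = 20·log₁₀(V / 1.000 V).
20·log₁₀(3.59/1.000) = +11.10 dBV.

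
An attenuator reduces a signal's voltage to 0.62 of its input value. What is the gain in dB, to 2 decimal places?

-4.15 dB

Voltage ratio → dB uses the 20·log₁₀ form:
20·log₁₀(0.62) = -4.15 dB.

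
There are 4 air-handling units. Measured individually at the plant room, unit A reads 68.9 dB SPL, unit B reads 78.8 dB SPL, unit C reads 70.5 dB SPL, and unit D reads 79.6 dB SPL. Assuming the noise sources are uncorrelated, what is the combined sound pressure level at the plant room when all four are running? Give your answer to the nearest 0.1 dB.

82.7 dB SPL

Add the sources as powers (linear), then convert back to dB:
L_total = 10·log₁₀(10^(68.9/10) + 10^(78.8/10) + 10^(70.5/10) + 10^(79.6/10)) = 10·log₁₀(186000000) = 82.7 dB SPL.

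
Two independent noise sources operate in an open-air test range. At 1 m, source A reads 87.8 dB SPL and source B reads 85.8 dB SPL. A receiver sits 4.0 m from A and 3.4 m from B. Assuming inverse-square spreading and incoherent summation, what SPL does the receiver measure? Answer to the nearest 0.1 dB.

At the listener: L_A = 87.8 − 20·log₁₀(4.0) = 75.76 dB; L_B = 85.8 − 20·log₁₀(3.4) = 75.17 dB.
Combined: 10·log₁₀(10^(75.76/10)+10^(75.17/10)) = 78.5 dB SPL.

78.5 dB SPL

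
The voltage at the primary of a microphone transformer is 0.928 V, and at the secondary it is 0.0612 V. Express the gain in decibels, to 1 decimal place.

-23.6 dB

For a voltage ratio, dB = 20·log₁₀(V₂/V₁).
20·log₁₀(0.0612/0.928) = 20·log₁₀(0.06595) = -23.6 dB.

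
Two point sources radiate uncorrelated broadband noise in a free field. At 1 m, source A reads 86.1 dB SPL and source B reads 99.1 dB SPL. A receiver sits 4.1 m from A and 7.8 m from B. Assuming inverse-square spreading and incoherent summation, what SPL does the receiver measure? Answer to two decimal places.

81.98 dB SPL

At the listener: L_A = 86.1 − 20·log₁₀(4.1) = 73.844 dB; L_B = 99.1 − 20·log₁₀(7.8) = 81.258 dB.
Combined: 10·log₁₀(10^(73.844/10)+10^(81.258/10)) = 81.98 dB SPL.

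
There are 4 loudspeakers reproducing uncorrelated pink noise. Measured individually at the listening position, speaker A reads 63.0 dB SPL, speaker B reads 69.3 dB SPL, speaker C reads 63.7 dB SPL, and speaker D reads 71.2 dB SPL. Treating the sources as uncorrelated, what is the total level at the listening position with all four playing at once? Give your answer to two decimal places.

74.16 dB SPL

Incoherent sources sum as intensities:
L_total = 10·log₁₀(10^(63.0/10) + 10^(69.3/10) + 10^(63.7/10) + 10^(71.2/10)) = 10·log₁₀(26030000) = 74.16 dB SPL.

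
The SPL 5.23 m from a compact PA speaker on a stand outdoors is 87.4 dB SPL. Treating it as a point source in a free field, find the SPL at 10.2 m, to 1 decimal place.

81.6 dB SPL

Inverse-square spreading gives ΔL = −20·log₁₀(d₂/d₁).
ΔL = −20·log₁₀(10.2/5.23) = -5.80 dB, so L₂ = 87.4 + (-5.80) = 81.6 dB SPL.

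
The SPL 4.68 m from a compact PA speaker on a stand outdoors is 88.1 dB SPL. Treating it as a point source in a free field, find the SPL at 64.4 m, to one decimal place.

65.3 dB SPL

For a point source in a free field, ΔL = −20·log₁₀(d₂/d₁).
ΔL = −20·log₁₀(64.4/4.68) = -22.77 dB, so L₂ = 88.1 + (-22.77) = 65.3 dB SPL.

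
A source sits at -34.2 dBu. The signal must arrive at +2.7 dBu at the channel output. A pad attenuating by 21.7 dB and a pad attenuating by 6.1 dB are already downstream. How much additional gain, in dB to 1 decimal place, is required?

64.7 dB

The required make-up gain is the shortfall in the dB sum.
G = +2.7 − (-34.2) + 21.7 + 6.1 = 64.7 dB.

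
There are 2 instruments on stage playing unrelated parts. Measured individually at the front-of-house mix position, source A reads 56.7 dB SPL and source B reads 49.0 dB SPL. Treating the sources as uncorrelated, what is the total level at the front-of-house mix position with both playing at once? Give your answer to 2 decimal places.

57.38 dB SPL

Add the sources as powers (linear), then convert back to dB:
L_total = 10·log₁₀(10^(56.7/10) + 10^(49.0/10)) = 10·log₁₀(547200) = 57.38 dB SPL.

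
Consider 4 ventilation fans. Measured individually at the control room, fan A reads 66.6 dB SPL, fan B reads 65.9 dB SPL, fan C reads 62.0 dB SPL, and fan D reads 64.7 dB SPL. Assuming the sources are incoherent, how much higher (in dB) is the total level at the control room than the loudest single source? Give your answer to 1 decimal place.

Uncorrelated sources add in intensity (power), not in dB.
L_total = 10·log₁₀(10^(66.6/10) + 10^(65.9/10) + 10^(62.0/10) + 10^(64.7/10)) = 71.14 dB SPL.
Excess over the loudest (66.6 dB): 71.14 − 66.6 = 4.5 dB.

4.5 dB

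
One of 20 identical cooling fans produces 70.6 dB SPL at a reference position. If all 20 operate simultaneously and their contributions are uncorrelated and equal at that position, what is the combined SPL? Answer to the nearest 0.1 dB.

20 equal incoherent sources raise the level by 10·log₁₀(20) = 13.01 dB.
L_total = 70.6 + 13.01 = 83.6 dB SPL.

83.6 dB SPL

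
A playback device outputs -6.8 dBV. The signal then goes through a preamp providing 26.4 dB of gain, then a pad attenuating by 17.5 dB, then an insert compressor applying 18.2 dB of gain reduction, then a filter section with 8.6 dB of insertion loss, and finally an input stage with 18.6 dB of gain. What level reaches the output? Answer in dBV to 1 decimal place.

In dB, series stages simply add:
-6.8 + 26.4 − 17.5 − 18.2 − 8.6 + 18.6 = -6.1 dBV.

-6.1 dBV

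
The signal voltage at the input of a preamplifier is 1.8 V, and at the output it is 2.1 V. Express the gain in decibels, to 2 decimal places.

1.34 dB

Voltage is an amplitude quantity, so gain = 20·log₁₀(V_out/V_in).
20·log₁₀(2.1/1.8) = 20·log₁₀(1.167) = 1.34 dB.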